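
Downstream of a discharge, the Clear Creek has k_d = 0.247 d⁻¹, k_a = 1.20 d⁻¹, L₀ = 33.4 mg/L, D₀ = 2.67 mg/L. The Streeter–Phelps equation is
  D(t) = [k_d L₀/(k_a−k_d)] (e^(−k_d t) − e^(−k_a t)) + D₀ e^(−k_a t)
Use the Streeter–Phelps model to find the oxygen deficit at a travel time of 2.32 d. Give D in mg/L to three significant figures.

D ≈ 4.51 mg/L

k_d L₀/(k_a−k_d) = 0.247×33.4/(1.20−0.247) = 8.250/0.9530 = 8.657 mg/L.
e^(−k_d t) = e^(−0.247×2.320) = 0.5638; e^(−k_a t) = e^(−1.20×2.320) = 0.06179.
D = 8.657 × (0.5638 − 0.06179) + 2.67 × 0.06179 = 4.346 + 0.1650 = 4.511 mg/L.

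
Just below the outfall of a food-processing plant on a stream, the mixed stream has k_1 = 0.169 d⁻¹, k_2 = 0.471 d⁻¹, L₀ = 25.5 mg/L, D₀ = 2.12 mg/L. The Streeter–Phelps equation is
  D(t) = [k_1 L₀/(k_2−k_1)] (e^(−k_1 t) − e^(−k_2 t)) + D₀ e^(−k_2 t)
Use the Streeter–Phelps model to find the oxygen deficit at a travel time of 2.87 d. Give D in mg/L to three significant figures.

D ≈ 5.64 mg/L

k_1 L₀/(k_2−k_1) = 0.169×25.5/(0.471−0.169) = 4.309/0.3020 = 14.27 mg/L.
e^(−k_1 t) = e^(−0.169×2.870) = 0.6157; e^(−k_2 t) = e^(−0.471×2.870) = 0.2588.
D = 14.27 × (0.6157 − 0.2588) + 2.12 × 0.2588 = 5.093 + 0.5486 = 5.641 mg/L.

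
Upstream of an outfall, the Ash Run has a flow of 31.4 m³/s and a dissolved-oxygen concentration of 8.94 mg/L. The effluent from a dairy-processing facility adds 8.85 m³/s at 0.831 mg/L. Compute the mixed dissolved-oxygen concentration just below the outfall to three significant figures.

Flow-weighted mixing: C = (Q_r C_r + Q_w C_w)/(Q_r + Q_w)
= (31.4×8.94 + 8.85×0.831)/(31.4 + 8.85) = 288.1/40.25 = 7.157 mg/L.

7.16 mg/L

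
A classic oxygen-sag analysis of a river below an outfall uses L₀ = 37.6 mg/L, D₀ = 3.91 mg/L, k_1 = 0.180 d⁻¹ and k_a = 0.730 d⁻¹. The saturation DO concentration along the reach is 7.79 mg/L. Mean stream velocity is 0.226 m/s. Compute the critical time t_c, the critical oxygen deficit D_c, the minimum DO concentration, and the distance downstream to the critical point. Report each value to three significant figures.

At the critical point dD/dt = 0, so k_1 L₀ e^(−k_1 t) = k_a D. Substituting D(t) from the Streeter–Phelps equation and solving for t gives
t_c = ln[(k_a/k_1)(1 − D₀(k_a−k_1)/(k_1 L₀))] / (k_a−k_1).
Here k_a−k_1 = 0.5500 d⁻¹ and 1 − D₀(k_a−k_1)/(k_1 L₀) = 1 − 3.91×0.5500/(0.180×37.6) = 0.6823, so
t_c = ln(4.056 × 0.6823) / 0.5500 = 1.018 / 0.5500 = 1.850 d.
L(t_c) = L₀ e^(−k_1 t_c) = 37.6 × 0.7167 = 26.95 mg/L, and at the critical point k_a D_c = k_1 L, so D_c = (0.180/0.730) × 26.95 = 6.645 mg/L.
Minimum DO = C_s − D_c = 7.79 − 6.645 = 1.145 mg/L.
x_c = v t_c = 0.226 m/s × 1.850 d × 86400 s/d = 36130 m ≈ 36.1 km.

t_c ≈ 1.85 d; D_c ≈ 6.64 mg/L; min DO ≈ 1.15 mg/L; x_c ≈ 36.1 km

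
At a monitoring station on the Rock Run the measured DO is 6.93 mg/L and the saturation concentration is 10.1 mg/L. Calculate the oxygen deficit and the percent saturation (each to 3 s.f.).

D ≈ 3.17 mg/L; 68.6 % saturation

D = C_s − C = 10.1 − 6.93 = 3.17 mg/L.
% saturation = 6.93/10.1 × 100 = 68.6 %.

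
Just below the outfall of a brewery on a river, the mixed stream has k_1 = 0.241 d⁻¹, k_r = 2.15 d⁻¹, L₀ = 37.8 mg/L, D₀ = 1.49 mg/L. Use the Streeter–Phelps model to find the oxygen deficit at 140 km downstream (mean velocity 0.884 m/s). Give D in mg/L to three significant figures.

D ≈ 3.00 mg/L

Travel time t = x/v = 140 km / (0.884 m/s) = 140000 m / 0.884 m/s = 158400 s = 1.833 d.
k_1 L₀/(k_r−k_1) = 0.241×37.8/(2.15−0.241) = 9.110/1.909 = 4.772 mg/L.
e^(−k_1 t) = e^(−0.241×1.833) = 0.6429; e^(−k_r t) = e^(−2.15×1.833) = 0.01943.
D = 4.772 × (0.6429 − 0.01943) + 1.49 × 0.01943 = 2.975 + 0.02895 = 3.004 mg/L.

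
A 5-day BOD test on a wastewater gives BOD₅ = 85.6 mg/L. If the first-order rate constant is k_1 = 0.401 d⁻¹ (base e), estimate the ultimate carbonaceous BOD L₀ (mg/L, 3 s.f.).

BOD₅ = L₀(1 − e^(−5k_1)) ⇒ L₀ = BOD₅ / (1 − e^(−5×0.401))
= 85.6 / (1 − 0.1347) = 85.6 / 0.8653 = 98.92 mg/L.

L₀ ≈ 98.9 mg/L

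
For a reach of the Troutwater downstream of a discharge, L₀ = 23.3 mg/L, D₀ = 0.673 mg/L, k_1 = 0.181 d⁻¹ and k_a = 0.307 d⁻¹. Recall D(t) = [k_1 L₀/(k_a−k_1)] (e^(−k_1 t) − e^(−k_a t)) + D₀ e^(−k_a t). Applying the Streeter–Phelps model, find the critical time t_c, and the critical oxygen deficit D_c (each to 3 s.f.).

At the critical point dD/dt = 0, so k_1 L₀ e^(−k_1 t) = k_a D. Substituting D(t) from the Streeter–Phelps equation and solving for t gives
t_c = ln[(k_a/k_1)(1 − D₀(k_a−k_1)/(k_1 L₀))] / (k_a−k_1).
Here k_a−k_1 = 0.1260 d⁻¹ and 1 − D₀(k_a−k_1)/(k_1 L₀) = 1 − 0.673×0.1260/(0.181×23.3) = 0.9799, so
t_c = ln(1.696 × 0.9799) / 0.1260 = 0.5080 / 0.1260 = 4.032 d.
D_c = (k_1/k_a) L₀ e^(−k_1 t_c) = (0.181/0.307) × 23.3 × e^(−0.181×4.032) = 0.5896 × 23.3 × 0.4820 = 6.621 mg/L.

t_c ≈ 4.03 d; D_c ≈ 6.62 mg/L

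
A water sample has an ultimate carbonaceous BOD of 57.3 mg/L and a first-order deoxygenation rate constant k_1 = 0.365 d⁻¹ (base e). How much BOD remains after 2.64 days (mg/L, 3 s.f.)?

L_t = L₀ e^(−k_1 t) = 57.3 × e^(−0.365×2.64) = 57.3 × 0.3815 = 21.86 mg/L.

L ≈ 21.9 mg/L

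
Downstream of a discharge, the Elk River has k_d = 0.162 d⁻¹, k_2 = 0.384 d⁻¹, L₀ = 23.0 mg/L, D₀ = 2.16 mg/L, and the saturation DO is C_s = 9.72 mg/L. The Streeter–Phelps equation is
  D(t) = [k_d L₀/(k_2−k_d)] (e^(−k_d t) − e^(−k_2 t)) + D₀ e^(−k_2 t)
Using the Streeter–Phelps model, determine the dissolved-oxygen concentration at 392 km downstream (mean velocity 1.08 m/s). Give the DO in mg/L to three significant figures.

DO ≈ 4.14 mg/L

Travel time t = x/v = 392 km / (1.08 m/s) = 392000 m / 1.08 m/s = 363000 s = 4.201 d.
k_d L₀/(k_2−k_d) = 0.162×23.0/(0.384−0.162) = 3.726/0.2220 = 16.78 mg/L.
e^(−k_d t) = e^(−0.162×4.201) = 0.5063; e^(−k_2 t) = e^(−0.384×4.201) = 0.1993.
D = 16.78 × (0.5063 − 0.1993) + 2.16 × 0.1993 = 5.154 + 0.4304 = 5.584 mg/L.
DO = C_s − D = 9.72 − 5.584 = 4.136 mg/L.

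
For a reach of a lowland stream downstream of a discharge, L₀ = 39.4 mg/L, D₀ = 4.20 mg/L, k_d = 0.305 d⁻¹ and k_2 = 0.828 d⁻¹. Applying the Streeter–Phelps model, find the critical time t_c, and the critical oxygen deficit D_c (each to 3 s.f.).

At the critical point dD/dt = 0, so k_d L₀ e^(−k_d t) = k_2 D. Substituting D(t) from the Streeter–Phelps equation and solving for t gives
t_c = ln[(k_2/k_d)(1 − D₀(k_2−k_d)/(k_d L₀))] / (k_2−k_d).
Here k_2−k_d = 0.5230 d⁻¹ and 1 − D₀(k_2−k_d)/(k_d L₀) = 1 − 4.20×0.5230/(0.305×39.4) = 0.8172, so
t_c = ln(2.715 × 0.8172) / 0.5230 = 0.7968 / 0.5230 = 1.524 d.
D_c = (k_d/k_2) L₀ e^(−k_d t_c) = (0.305/0.828) × 39.4 × e^(−0.305×1.524) = 0.3684 × 39.4 × 0.6283 = 9.119 mg/L.

t_c ≈ 1.52 d; D_c ≈ 9.12 mg/L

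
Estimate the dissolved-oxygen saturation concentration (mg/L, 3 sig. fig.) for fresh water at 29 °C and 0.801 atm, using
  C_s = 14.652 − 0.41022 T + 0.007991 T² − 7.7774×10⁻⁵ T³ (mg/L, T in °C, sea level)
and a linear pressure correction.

C_s ≈ 6.07 mg/L

At sea level: C_s = 14.652 − 0.41022×29 + 0.007991×29² − 7.7774×10⁻⁵×29³ = 7.579 mg/L.
Pressure correction: C_s' = 7.579 × 0.801 = 6.071 mg/L.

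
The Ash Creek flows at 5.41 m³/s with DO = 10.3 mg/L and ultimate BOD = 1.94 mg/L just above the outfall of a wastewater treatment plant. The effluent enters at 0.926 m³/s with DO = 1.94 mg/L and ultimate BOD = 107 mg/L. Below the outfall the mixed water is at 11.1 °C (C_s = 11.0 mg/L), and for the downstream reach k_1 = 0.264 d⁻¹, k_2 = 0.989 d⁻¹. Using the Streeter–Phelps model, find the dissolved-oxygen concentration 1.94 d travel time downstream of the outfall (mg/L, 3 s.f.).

Mixed DO = (5.41×10.3 + 0.926×1.94)/(5.41+0.926) = 57.52/6.336 = 9.078 mg/L.
Mixed L₀ = (5.41×1.94 + 0.926×107)/(6.336) = 109.6/6.336 = 17.29 mg/L.
Initial deficit D₀ = C_s − DO₀ = 11.0 − 9.078 = 1.922 mg/L.
D(1.94) = [0.264×17.29/(0.989−0.264)](e^(−0.264×1.94) − e^(−0.989×1.94)) + 1.922 e^(−0.989×1.94)
= 6.298 × (0.5992 − 0.1468) + 1.922 × 0.1468 = 3.131 mg/L.
DO = 11.0 − 3.131 = 7.869 mg/L.

DO ≈ 7.87 mg/L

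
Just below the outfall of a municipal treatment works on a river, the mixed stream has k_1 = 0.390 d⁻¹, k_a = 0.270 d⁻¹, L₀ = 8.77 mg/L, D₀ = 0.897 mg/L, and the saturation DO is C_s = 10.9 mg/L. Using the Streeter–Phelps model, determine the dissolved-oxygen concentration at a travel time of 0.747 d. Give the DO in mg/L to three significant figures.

k_1 L₀/(k_a−k_1) = 0.390×8.77/(0.270−0.390) = 3.420/-0.1200 = -28.50 mg/L.
e^(−k_1 t) = e^(−0.390×0.7470) = 0.7473; e^(−k_a t) = e^(−0.270×0.7470) = 0.8173.
D = -28.50 × (0.7473 − 0.8173) + 0.897 × 0.8173 = 1.997 + 0.7332 = 2.731 mg/L.
DO = C_s − D = 10.9 − 2.731 = 8.169 mg/L.

DO ≈ 8.17 mg/L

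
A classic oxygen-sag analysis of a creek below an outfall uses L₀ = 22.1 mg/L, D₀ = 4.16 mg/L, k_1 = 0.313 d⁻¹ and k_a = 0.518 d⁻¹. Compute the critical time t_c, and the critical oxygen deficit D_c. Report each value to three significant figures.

t_c = [1/(k_a−k_1)] ln[(k_a/k_1)(1 − D₀(k_a−k_1)/(k_1 L₀))]
= [1/(0.518−0.313)] ln[(0.518/0.313)(1 − 4.16×0.2050/(0.313×22.1))]
= (1/0.2050) ln[1.655 × 0.8767] = 4.878 × ln(1.451) = 4.878 × 0.3722 = 1.816 d.
L(t_c) = L₀ e^(−k_1 t_c) = 22.1 × 0.5665 = 12.52 mg/L, and at the critical point k_a D_c = k_1 L, so D_c = (0.313/0.518) × 12.52 = 7.565 mg/L.

t_c ≈ 1.82 d; D_c ≈ 7.56 mg/L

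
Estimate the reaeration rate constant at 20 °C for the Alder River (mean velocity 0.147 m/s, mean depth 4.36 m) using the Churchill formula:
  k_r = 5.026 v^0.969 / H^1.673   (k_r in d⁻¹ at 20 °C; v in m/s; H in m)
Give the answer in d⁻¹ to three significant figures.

k_r = 5.026 × 0.147^0.969 / 4.36^1.673 = 5.026 × 0.1560 / 11.75 = 0.06676 d⁻¹.

k_r ≈ 0.0668 d⁻¹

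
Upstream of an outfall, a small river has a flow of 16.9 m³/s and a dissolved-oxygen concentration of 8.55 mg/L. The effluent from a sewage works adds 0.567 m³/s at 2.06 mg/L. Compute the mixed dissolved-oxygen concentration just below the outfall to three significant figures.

8.34 mg/L

Flow-weighted mixing: C = (Q_r C_r + Q_w C_w)/(Q_r + Q_w)
= (16.9×8.55 + 0.567×2.06)/(16.9 + 0.567) = 145.7/17.47 = 8.339 mg/L.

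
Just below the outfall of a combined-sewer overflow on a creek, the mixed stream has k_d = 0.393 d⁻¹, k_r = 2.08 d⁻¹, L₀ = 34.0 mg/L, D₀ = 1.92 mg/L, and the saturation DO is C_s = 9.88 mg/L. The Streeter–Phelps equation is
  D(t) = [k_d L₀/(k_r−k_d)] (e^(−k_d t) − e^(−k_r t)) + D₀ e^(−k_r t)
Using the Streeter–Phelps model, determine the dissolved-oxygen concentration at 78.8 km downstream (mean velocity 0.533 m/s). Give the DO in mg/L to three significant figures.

DO ≈ 6.01 mg/L

Travel time t = x/v = 78.8 km / (0.533 m/s) = 78800 m / 0.533 m/s = 147800 s = 1.711 d.
k_d L₀/(k_r−k_d) = 0.393×34.0/(2.08−0.393) = 13.36/1.687 = 7.921 mg/L.
e^(−k_d t) = e^(−0.393×1.711) = 0.5104; e^(−k_r t) = e^(−2.08×1.711) = 0.02846.
D = 7.921 × (0.5104 − 0.02846) + 1.92 × 0.02846 = 3.818 + 0.05465 = 3.872 mg/L.
DO = C_s − D = 9.88 − 3.872 = 6.008 mg/L.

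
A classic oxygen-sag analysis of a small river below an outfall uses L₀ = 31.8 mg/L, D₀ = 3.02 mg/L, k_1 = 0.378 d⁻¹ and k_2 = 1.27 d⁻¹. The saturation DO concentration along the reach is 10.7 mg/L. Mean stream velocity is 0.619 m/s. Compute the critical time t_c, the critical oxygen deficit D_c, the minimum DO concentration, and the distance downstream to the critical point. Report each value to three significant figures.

At the critical point dD/dt = 0, so k_1 L₀ e^(−k_1 t) = k_2 D. Substituting D(t) from the Streeter–Phelps equation and solving for t gives
t_c = ln[(k_2/k_1)(1 − D₀(k_2−k_1)/(k_1 L₀))] / (k_2−k_1).
Here k_2−k_1 = 0.8920 d⁻¹ and 1 − D₀(k_2−k_1)/(k_1 L₀) = 1 − 3.02×0.8920/(0.378×31.8) = 0.7759, so
t_c = ln(3.360 × 0.7759) / 0.8920 = 0.9581 / 0.8920 = 1.074 d.
D_c = (k_1/k_2) L₀ e^(−k_1 t_c) = (0.378/1.27) × 31.8 × e^(−0.378×1.074) = 0.2976 × 31.8 × 0.6663 = 6.306 mg/L.
Minimum DO = C_s − D_c = 10.7 − 6.306 = 4.394 mg/L.
x_c = v t_c = 0.619 m/s × 1.074 d × 86400 s/d = 57450 m ≈ 57.4 km.

t_c ≈ 1.07 d; D_c ≈ 6.31 mg/L; min DO ≈ 4.39 mg/L; x_c ≈ 57.4 km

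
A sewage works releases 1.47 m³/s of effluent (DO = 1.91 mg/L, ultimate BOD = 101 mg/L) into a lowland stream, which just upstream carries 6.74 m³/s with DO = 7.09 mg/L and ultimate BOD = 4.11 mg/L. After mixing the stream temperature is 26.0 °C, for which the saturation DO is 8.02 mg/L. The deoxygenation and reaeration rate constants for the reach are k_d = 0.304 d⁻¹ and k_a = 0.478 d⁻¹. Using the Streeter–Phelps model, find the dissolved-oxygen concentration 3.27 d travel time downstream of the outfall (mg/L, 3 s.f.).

Mixed DO = (6.74×7.09 + 1.47×1.91)/(6.74+1.47) = 50.59/8.210 = 6.163 mg/L.
Mixed L₀ = (6.74×4.11 + 1.47×101)/(8.210) = 176.2/8.210 = 21.46 mg/L.
Initial deficit D₀ = C_s − DO₀ = 8.02 − 6.163 = 1.857 mg/L.
D(3.27) = [0.304×21.46/(0.478−0.304)](e^(−0.304×3.27) − e^(−0.478×3.27)) + 1.857 e^(−0.478×3.27)
= 37.49 × (0.3701 − 0.2095) + 1.857 × 0.2095 = 6.409 mg/L.
DO = 8.02 − 6.409 = 1.611 mg/L.

DO ≈ 1.61 mg/L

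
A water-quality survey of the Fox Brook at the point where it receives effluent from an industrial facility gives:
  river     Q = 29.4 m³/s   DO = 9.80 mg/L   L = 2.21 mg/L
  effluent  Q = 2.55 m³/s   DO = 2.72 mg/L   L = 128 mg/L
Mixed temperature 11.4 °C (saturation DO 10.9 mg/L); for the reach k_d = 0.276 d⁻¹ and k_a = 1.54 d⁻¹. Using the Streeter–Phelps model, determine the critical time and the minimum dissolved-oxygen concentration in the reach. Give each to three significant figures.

Mixed DO = (29.4×9.80 + 2.55×2.72)/(29.4+2.55) = 295.1/31.95 = 9.235 mg/L.
Mixed L₀ = (29.4×2.21 + 2.55×128)/(31.95) = 391.4/31.95 = 12.25 mg/L.
Initial deficit D₀ = C_s − DO₀ = 10.9 − 9.235 = 1.665 mg/L.
t_c = (1/1.264) ln[(1.54/0.276)(1 − 1.665×1.264/(0.276×12.25))] = 0.7911 × ln(2.106) = 0.5893 d.
D_c = (0.276/1.54) × 12.25 × e^(−0.276×0.5893) = 0.1792 × 12.25 × 0.8499 = 1.866 mg/L.
Minimum DO = 10.9 − 1.866 = 9.034 mg/L.

t_c ≈ 0.589 d; minimum DO ≈ 9.03 mg/L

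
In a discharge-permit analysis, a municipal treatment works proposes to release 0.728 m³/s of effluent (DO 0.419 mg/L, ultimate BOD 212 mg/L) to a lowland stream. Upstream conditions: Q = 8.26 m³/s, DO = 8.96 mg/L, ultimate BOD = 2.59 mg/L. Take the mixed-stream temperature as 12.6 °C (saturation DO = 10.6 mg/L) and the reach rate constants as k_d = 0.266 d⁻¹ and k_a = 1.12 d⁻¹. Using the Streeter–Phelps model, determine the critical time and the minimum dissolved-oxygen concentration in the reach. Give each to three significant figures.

t_c ≈ 1.12 d; minimum DO ≈ 7.15 mg/L

Mixed DO = (8.26×8.96 + 0.728×0.419)/(8.26+0.728) = 74.31/8.988 = 8.268 mg/L.
Mixed L₀ = (8.26×2.59 + 0.728×212)/(8.988) = 175.7/8.988 = 19.55 mg/L.
Initial deficit D₀ = C_s − DO₀ = 10.6 − 8.268 = 2.332 mg/L.
t_c = (1/0.8540) ln[(1.12/0.266)(1 − 2.332×0.8540/(0.266×19.55))] = 1.171 × ln(2.598) = 1.118 d.
D_c = (0.266/1.12) × 19.55 × e^(−0.266×1.118) = 0.2375 × 19.55 × 0.7427 = 3.449 mg/L.
Minimum DO = 10.6 − 3.449 = 7.151 mg/L.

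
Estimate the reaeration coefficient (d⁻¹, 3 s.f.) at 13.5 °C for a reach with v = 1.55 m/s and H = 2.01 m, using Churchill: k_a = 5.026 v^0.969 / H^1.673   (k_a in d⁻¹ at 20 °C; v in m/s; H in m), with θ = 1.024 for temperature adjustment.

k_a ≈ 2.05 d⁻¹

k_a(20) = 5.026 × 1.55^0.969 / 2.01^1.673 = 5.026 × 1.529 / 3.215 = 2.390 d⁻¹.
k_a(13.5) = 2.390 × 1.024^(13.5−20) = 2.390 × 0.8571 = 2.049 d⁻¹.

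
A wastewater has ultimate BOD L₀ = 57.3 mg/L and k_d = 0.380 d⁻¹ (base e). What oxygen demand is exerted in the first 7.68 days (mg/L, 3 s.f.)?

y_t = L₀(1 − e^(−k_d t)) = 57.3 × (1 − e^(−0.380×7.68))
= 57.3 × (1 − 0.05402) = 57.3 × 0.9460 = 54.20 mg/L.

y ≈ 54.2 mg/L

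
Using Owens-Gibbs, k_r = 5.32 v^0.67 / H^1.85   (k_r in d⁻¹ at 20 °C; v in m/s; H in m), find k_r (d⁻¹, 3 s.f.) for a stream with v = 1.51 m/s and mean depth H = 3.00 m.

k_r = 5.32 × 1.51^0.67 / 3.00^1.85 = 5.32 × 1.318 / 7.633 = 0.9187 d⁻¹.

k_r ≈ 0.919 d⁻¹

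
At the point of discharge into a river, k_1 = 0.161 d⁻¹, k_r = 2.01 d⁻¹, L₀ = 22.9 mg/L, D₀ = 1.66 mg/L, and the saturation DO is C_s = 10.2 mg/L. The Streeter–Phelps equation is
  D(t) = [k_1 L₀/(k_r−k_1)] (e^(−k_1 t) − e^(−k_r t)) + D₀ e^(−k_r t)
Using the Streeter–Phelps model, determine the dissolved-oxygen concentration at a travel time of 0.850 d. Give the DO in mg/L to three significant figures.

DO ≈ 8.52 mg/L

k_1 L₀/(k_r−k_1) = 0.161×22.9/(2.01−0.161) = 3.687/1.849 = 1.994 mg/L.
e^(−k_1 t) = e^(−0.161×0.8500) = 0.8721; e^(−k_r t) = e^(−2.01×0.8500) = 0.1811.
D = 1.994 × (0.8721 − 0.1811) + 1.66 × 0.1811 = 1.378 + 0.3007 = 1.678 mg/L.
DO = C_s − D = 10.2 − 1.678 = 8.522 mg/L.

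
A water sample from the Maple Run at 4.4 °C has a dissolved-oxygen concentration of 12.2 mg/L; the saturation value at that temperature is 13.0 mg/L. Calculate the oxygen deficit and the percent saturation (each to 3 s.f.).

D = C_s − C = 13.0 − 12.2 = 0.800 mg/L.
% saturation = 12.2/13.0 × 100 = 93.8 %.

D ≈ 0.800 mg/L; 93.8 % saturation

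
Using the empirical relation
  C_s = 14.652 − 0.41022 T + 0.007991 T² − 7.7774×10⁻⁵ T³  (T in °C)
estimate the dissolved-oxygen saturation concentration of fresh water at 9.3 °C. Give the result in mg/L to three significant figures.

C_s ≈ 11.5 mg/L

C_s = 14.652 − 0.41022×9.3 + 0.007991×9.3² − 7.7774×10⁻⁵×9.3³ = 11.47 mg/L.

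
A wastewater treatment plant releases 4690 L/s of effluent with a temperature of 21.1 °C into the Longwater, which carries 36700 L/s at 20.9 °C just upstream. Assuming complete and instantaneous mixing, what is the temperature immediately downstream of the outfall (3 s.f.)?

20.9 °C

Flow-weighted mixing: C = (Q_r C_r + Q_w C_w)/(Q_r + Q_w)
= (36700×20.9 + 4690×21.1)/(36700 + 4690) = 866000/41390 = 20.92 °C.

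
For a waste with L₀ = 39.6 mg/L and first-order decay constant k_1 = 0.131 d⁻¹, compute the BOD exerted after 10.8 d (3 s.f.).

y_t = L₀(1 − e^(−k_1 t)) = 39.6 × (1 − e^(−0.131×10.8))
= 39.6 × (1 − 0.2430) = 39.6 × 0.7570 = 29.98 mg/L.

y ≈ 30.0 mg/L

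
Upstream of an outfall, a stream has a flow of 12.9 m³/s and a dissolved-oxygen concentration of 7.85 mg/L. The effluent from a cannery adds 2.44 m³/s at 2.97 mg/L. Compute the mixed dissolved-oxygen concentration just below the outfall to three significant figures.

Flow-weighted mixing: C = (Q_r C_r + Q_w C_w)/(Q_r + Q_w)
= (12.9×7.85 + 2.44×2.97)/(12.9 + 2.44) = 108.5/15.34 = 7.074 mg/L.

7.07 mg/L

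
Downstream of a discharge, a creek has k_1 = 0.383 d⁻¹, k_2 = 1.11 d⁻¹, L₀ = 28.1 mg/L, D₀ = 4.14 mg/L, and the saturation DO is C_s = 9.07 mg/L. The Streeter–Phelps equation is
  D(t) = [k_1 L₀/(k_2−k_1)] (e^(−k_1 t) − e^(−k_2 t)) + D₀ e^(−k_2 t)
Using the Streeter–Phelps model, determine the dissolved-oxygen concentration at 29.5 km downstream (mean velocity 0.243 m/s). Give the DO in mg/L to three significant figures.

DO ≈ 2.67 mg/L

Travel time t = x/v = 29.5 km / (0.243 m/s) = 29500 m / 0.243 m/s = 121400 s = 1.405 d.
k_1 L₀/(k_2−k_1) = 0.383×28.1/(1.11−0.383) = 10.76/0.7270 = 14.80 mg/L.
e^(−k_1 t) = e^(−0.383×1.405) = 0.5838; e^(−k_2 t) = e^(−1.11×1.405) = 0.2102.
D = 14.80 × (0.5838 − 0.2102) + 4.14 × 0.2102 = 5.531 + 0.8703 = 6.401 mg/L.
DO = C_s − D = 9.07 − 6.401 = 2.669 mg/L.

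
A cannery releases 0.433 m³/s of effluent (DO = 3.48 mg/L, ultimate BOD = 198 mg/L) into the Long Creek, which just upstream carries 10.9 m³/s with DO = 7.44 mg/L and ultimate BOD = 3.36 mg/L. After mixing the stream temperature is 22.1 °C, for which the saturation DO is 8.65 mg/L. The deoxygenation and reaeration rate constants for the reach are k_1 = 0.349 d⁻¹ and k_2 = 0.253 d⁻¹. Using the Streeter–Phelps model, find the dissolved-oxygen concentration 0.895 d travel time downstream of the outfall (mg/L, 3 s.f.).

DO ≈ 4.99 mg/L

Mixed DO = (10.9×7.44 + 0.433×3.48)/(10.9+0.433) = 82.60/11.33 = 7.289 mg/L.
Mixed L₀ = (10.9×3.36 + 0.433×198)/(11.33) = 122.4/11.33 = 10.80 mg/L.
Initial deficit D₀ = C_s − DO₀ = 8.65 − 7.289 = 1.361 mg/L.
D(0.895) = [0.349×10.80/(0.253−0.349)](e^(−0.349×0.895) − e^(−0.253×0.895)) + 1.361 e^(−0.253×0.895)
= -39.25 × (0.7317 − 0.7974) + 1.361 × 0.7974 = 3.662 mg/L.
DO = 8.65 − 3.662 = 4.988 mg/L.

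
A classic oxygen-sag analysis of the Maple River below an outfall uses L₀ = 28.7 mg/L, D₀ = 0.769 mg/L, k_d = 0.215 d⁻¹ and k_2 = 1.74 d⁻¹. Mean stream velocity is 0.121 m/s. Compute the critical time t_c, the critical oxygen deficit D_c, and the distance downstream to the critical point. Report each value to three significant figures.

At the critical point dD/dt = 0, so k_d L₀ e^(−k_d t) = k_2 D. Substituting D(t) from the Streeter–Phelps equation and solving for t gives
t_c = ln[(k_2/k_d)(1 − D₀(k_2−k_d)/(k_d L₀))] / (k_2−k_d).
Here k_2−k_d = 1.525 d⁻¹ and 1 − D₀(k_2−k_d)/(k_d L₀) = 1 − 0.769×1.525/(0.215×28.7) = 0.8099, so
t_c = ln(8.093 × 0.8099) / 1.525 = 1.880 / 1.525 = 1.233 d.
D_c = (k_d/k_2) L₀ e^(−k_d t_c) = (0.215/1.74) × 28.7 × e^(−0.215×1.233) = 0.1236 × 28.7 × 0.7671 = 2.720 mg/L.
x_c = v t_c = 0.121 m/s × 1.233 d × 86400 s/d = 12890 m ≈ 12.9 km.

t_c ≈ 1.23 d; D_c ≈ 2.72 mg/L; x_c ≈ 12.9 km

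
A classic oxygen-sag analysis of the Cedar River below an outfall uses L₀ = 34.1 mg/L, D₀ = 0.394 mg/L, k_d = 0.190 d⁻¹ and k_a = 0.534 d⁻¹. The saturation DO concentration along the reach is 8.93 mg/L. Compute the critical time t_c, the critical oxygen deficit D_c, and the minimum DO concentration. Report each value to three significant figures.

At the critical point dD/dt = 0, so k_d L₀ e^(−k_d t) = k_a D. Substituting D(t) from the Streeter–Phelps equation and solving for t gives
t_c = ln[(k_a/k_d)(1 − D₀(k_a−k_d)/(k_d L₀))] / (k_a−k_d).
Here k_a−k_d = 0.3440 d⁻¹ and 1 − D₀(k_a−k_d)/(k_d L₀) = 1 − 0.394×0.3440/(0.190×34.1) = 0.9791, so
t_c = ln(2.811 × 0.9791) / 0.3440 = 1.012 / 0.3440 = 2.943 d.
D_c = (k_d/k_a) L₀ e^(−k_d t_c) = (0.190/0.534) × 34.1 × e^(−0.190×2.943) = 0.3558 × 34.1 × 0.5717 = 6.937 mg/L.
Minimum DO = C_s − D_c = 8.93 − 6.937 = 1.993 mg/L.

t_c ≈ 2.94 d; D_c ≈ 6.94 mg/L; min DO ≈ 1.99 mg/L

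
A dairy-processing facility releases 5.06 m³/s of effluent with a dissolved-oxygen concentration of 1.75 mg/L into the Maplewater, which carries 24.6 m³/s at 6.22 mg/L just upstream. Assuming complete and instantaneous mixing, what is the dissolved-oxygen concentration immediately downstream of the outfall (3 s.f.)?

Flow-weighted mixing: C = (Q_r C_r + Q_w C_w)/(Q_r + Q_w)
= (24.6×6.22 + 5.06×1.75)/(24.6 + 5.06) = 161.9/29.66 = 5.457 mg/L.

5.46 mg/L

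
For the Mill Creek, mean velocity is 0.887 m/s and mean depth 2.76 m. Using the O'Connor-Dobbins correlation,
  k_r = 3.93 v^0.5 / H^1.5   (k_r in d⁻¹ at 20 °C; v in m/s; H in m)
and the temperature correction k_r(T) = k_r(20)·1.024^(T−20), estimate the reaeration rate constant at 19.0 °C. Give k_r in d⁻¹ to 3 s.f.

k_r ≈ 0.788 d⁻¹

k_r(20) = 3.93 × 0.887^0.5 / 2.76^1.5 = 3.93 × 0.9418 / 4.585 = 0.8072 d⁻¹.
k_r(19.0) = 0.8072 × 1.024^(19.0−20) = 0.8072 × 0.9766 = 0.7883 d⁻¹.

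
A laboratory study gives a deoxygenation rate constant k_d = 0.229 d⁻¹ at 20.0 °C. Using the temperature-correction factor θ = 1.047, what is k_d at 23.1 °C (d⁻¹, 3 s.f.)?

k_d(T₂) = k_d(T₁) · θ^(T₂−T₁) = 0.229 × 1.047^(23.1−20.0)
= 0.229 × 1.047^3.10 = 0.229 × 1.153 = 0.2640 d⁻¹.

k_d ≈ 0.264 d⁻¹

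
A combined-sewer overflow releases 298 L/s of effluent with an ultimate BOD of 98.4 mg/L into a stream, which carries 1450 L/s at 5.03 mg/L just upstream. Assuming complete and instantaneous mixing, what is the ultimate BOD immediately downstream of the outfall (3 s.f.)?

20.9 mg/L

Flow-weighted mixing: C = (Q_r C_r + Q_w C_w)/(Q_r + Q_w)
= (1450×5.03 + 298×98.4)/(1450 + 298) = 36620/1748 = 20.95 mg/L.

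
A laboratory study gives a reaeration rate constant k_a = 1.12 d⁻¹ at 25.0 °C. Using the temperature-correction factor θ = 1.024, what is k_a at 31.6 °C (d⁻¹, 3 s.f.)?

k_a ≈ 1.31 d⁻¹

k_a(T₂) = k_a(T₁) · θ^(T₂−T₁) = 1.12 × 1.024^(31.6−25.0)
= 1.12 × 1.024^6.60 = 1.12 × 1.169 = 1.310 d⁻¹.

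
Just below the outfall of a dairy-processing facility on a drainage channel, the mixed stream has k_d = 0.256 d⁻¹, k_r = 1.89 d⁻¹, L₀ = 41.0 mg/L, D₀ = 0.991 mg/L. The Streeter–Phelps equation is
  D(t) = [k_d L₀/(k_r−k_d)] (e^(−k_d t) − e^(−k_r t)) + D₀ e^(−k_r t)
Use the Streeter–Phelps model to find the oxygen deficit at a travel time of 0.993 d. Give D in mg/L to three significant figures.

D ≈ 4.15 mg/L

k_d L₀/(k_r−k_d) = 0.256×41.0/(1.89−0.256) = 10.50/1.634 = 6.424 mg/L.
e^(−k_d t) = e^(−0.256×0.9930) = 0.7755; e^(−k_r t) = e^(−1.89×0.9930) = 0.1531.
D = 6.424 × (0.7755 − 0.1531) + 0.991 × 0.1531 = 3.998 + 0.1517 = 4.150 mg/L.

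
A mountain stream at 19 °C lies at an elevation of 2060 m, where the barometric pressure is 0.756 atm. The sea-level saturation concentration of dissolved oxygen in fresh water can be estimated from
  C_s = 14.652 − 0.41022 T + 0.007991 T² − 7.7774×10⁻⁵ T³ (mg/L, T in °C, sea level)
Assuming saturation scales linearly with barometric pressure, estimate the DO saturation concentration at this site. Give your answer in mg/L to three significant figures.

C_s ≈ 6.96 mg/L

At sea level: C_s = 14.652 − 0.41022×19 + 0.007991×19² − 7.7774×10⁻⁵×19³ = 9.209 mg/L.
Pressure correction: C_s' = 9.209 × 0.756 = 6.962 mg/L.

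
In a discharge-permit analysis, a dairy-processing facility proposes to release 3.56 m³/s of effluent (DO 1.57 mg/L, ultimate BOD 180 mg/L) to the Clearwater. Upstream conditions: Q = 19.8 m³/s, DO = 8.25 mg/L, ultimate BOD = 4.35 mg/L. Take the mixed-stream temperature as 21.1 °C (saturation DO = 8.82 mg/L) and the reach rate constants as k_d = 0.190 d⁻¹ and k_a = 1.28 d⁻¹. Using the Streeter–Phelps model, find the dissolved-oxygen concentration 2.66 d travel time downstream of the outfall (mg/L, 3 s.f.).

DO ≈ 5.68 mg/L

Mixed DO = (19.8×8.25 + 3.56×1.57)/(19.8+3.56) = 168.9/23.36 = 7.232 mg/L.
Mixed L₀ = (19.8×4.35 + 3.56×180)/(23.36) = 726.9/23.36 = 31.12 mg/L.
Initial deficit D₀ = C_s − DO₀ = 8.82 − 7.232 = 1.588 mg/L.
D(2.66) = [0.190×31.12/(1.28−0.190)](e^(−0.190×2.66) − e^(−1.28×2.66)) + 1.588 e^(−1.28×2.66)
= 5.424 × (0.6033 − 0.03321) + 1.588 × 0.03321 = 3.145 mg/L.
DO = 8.82 − 3.145 = 5.675 mg/L.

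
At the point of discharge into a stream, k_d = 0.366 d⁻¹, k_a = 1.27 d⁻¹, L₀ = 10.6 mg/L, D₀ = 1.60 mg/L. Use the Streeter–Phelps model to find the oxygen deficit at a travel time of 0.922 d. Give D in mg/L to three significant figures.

k_d L₀/(k_a−k_d) = 0.366×10.6/(1.27−0.366) = 3.880/0.9040 = 4.292 mg/L.
e^(−k_d t) = e^(−0.366×0.9220) = 0.7136; e^(−k_a t) = e^(−1.27×0.9220) = 0.3101.
D = 4.292 × (0.7136 − 0.3101) + 1.60 × 0.3101 = 1.732 + 0.4961 = 2.228 mg/L.

D ≈ 2.23 mg/L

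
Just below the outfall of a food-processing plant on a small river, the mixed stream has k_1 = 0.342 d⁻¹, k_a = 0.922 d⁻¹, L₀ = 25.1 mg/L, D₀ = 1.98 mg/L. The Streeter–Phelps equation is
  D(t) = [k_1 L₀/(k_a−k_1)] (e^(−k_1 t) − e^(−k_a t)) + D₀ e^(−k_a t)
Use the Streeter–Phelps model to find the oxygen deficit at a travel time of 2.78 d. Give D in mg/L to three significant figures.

D ≈ 4.73 mg/L

k_1 L₀/(k_a−k_1) = 0.342×25.1/(0.922−0.342) = 8.584/0.5800 = 14.80 mg/L.
e^(−k_1 t) = e^(−0.342×2.780) = 0.3864; e^(−k_a t) = e^(−0.922×2.780) = 0.07706.
D = 14.80 × (0.3864 − 0.07706) + 1.98 × 0.07706 = 4.579 + 0.1526 = 4.732 mg/L.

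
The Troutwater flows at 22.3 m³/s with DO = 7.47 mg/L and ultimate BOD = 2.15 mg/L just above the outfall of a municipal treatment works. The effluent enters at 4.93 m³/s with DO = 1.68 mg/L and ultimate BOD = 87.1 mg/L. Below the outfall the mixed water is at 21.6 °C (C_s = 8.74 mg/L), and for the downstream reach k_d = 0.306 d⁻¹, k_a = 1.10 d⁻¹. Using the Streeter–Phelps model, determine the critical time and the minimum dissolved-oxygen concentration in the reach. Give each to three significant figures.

Mixed DO = (22.3×7.47 + 4.93×1.68)/(22.3+4.93) = 174.9/27.23 = 6.422 mg/L.
Mixed L₀ = (22.3×2.15 + 4.93×87.1)/(27.23) = 477.3/27.23 = 17.53 mg/L.
Initial deficit D₀ = C_s − DO₀ = 8.74 − 6.422 = 2.318 mg/L.
t_c = (1/0.7940) ln[(1.10/0.306)(1 − 2.318×0.7940/(0.306×17.53))] = 1.259 × ln(2.361) = 1.082 d.
D_c = (0.306/1.10) × 17.53 × e^(−0.306×1.082) = 0.2782 × 17.53 × 0.7181 = 3.502 mg/L.
Minimum DO = 8.74 − 3.502 = 5.238 mg/L.

t_c ≈ 1.08 d; minimum DO ≈ 5.24 mg/L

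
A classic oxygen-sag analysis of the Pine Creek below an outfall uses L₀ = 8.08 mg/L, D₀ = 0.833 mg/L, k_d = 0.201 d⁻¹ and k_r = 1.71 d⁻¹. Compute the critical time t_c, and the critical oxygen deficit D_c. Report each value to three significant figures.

With k_r/k_d = 8.507 and 1 − D₀(k_r−k_d)/(k_d L₀) = 0.2260,
t_c = ln(8.507 × 0.2260) / (1.71 − 0.201) = ln(1.923) / 1.509 = 0.6538/1.509 = 0.4333 d.
D_c = (k_d/k_r) L₀ e^(−k_d t_c) = (0.201/1.71) × 8.08 × e^(−0.201×0.4333) = 0.1175 × 8.08 × 0.9166 = 0.8705 mg/L.

t_c ≈ 0.433 d; D_c ≈ 0.871 mg/L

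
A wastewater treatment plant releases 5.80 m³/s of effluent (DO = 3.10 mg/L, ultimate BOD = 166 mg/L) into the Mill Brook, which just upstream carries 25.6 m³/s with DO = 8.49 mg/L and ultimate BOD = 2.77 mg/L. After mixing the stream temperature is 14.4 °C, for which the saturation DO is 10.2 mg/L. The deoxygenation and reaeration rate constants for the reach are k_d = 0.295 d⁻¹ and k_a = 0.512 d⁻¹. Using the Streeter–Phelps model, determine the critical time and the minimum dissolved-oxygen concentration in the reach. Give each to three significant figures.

t_c ≈ 2.25 d; minimum DO ≈ 0.443 mg/L

Mixed DO = (25.6×8.49 + 5.80×3.10)/(25.6+5.80) = 235.3/31.40 = 7.494 mg/L.
Mixed L₀ = (25.6×2.77 + 5.80×166)/(31.40) = 1034/31.40 = 32.92 mg/L.
Initial deficit D₀ = C_s − DO₀ = 10.2 − 7.494 = 2.706 mg/L.
t_c = (1/0.2170) ln[(0.512/0.295)(1 − 2.706×0.2170/(0.295×32.92))] = 4.608 × ln(1.631) = 2.253 d.
D_c = (0.295/0.512) × 32.92 × e^(−0.295×2.253) = 0.5762 × 32.92 × 0.5144 = 9.757 mg/L.
Minimum DO = 10.2 − 9.757 = 0.4429 mg/L.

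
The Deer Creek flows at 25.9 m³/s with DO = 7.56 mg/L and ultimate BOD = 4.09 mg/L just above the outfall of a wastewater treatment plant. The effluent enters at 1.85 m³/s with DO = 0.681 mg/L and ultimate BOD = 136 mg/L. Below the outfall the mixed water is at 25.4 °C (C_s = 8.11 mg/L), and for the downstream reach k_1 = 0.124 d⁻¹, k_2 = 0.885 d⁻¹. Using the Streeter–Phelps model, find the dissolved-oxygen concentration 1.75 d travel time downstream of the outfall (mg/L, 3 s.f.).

Mixed DO = (25.9×7.56 + 1.85×0.681)/(25.9+1.85) = 197.1/27.75 = 7.101 mg/L.
Mixed L₀ = (25.9×4.09 + 1.85×136)/(27.75) = 357.5/27.75 = 12.88 mg/L.
Initial deficit D₀ = C_s − DO₀ = 8.11 − 7.101 = 1.009 mg/L.
D(1.75) = [0.124×12.88/(0.885−0.124)](e^(−0.124×1.75) − e^(−0.885×1.75)) + 1.009 e^(−0.885×1.75)
= 2.099 × (0.8049 − 0.2125) + 1.009 × 0.2125 = 1.458 mg/L.
DO = 8.11 − 1.458 = 6.652 mg/L.

DO ≈ 6.65 mg/L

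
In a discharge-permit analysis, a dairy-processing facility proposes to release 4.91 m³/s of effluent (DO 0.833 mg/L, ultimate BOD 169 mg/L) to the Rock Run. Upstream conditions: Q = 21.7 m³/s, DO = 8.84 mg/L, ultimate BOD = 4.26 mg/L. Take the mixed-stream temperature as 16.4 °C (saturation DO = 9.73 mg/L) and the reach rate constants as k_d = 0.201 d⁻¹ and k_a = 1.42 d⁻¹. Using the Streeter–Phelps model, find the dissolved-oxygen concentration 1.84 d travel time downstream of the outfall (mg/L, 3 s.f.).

Mixed DO = (21.7×8.84 + 4.91×0.833)/(21.7+4.91) = 195.9/26.61 = 7.363 mg/L.
Mixed L₀ = (21.7×4.26 + 4.91×169)/(26.61) = 922.2/26.61 = 34.66 mg/L.
Initial deficit D₀ = C_s − DO₀ = 9.73 − 7.363 = 2.367 mg/L.
D(1.84) = [0.201×34.66/(1.42−0.201)](e^(−0.201×1.84) − e^(−1.42×1.84)) + 2.367 e^(−1.42×1.84)
= 5.715 × (0.6908 − 0.07333) + 2.367 × 0.07333 = 3.702 mg/L.
DO = 9.73 − 3.702 = 6.028 mg/L.

DO ≈ 6.03 mg/L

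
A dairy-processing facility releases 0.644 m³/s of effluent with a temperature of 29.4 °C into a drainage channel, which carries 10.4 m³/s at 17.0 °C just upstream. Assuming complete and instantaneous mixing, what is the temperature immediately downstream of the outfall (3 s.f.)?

17.7 °C

Flow-weighted mixing: C = (Q_r C_r + Q_w C_w)/(Q_r + Q_w)
= (10.4×17.0 + 0.644×29.4)/(10.4 + 0.644) = 195.7/11.04 = 17.72 °C.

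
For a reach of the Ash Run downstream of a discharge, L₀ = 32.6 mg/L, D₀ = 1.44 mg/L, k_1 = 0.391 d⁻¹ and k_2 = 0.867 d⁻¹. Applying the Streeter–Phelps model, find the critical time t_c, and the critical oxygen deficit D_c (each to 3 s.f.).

t_c ≈ 1.56 d; D_c ≈ 8.00 mg/L

t_c = [1/(k_2−k_1)] ln[(k_2/k_1)(1 − D₀(k_2−k_1)/(k_1 L₀))]
= [1/(0.867−0.391)] ln[(0.867/0.391)(1 − 1.44×0.4760/(0.391×32.6))]
= (1/0.4760) ln[2.217 × 0.9462] = 2.101 × ln(2.098) = 2.101 × 0.7411 = 1.557 d.
L(t_c) = L₀ e^(−k_1 t_c) = 32.6 × 0.5440 = 17.74 mg/L, and at the critical point k_2 D_c = k_1 L, so D_c = (0.391/0.867) × 17.74 = 7.999 mg/L.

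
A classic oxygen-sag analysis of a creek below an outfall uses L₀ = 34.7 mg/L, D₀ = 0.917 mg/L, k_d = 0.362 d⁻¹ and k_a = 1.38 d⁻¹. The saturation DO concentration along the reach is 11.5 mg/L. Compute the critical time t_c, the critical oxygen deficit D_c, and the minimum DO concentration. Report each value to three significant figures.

t_c ≈ 1.24 d; D_c ≈ 5.81 mg/L; min DO ≈ 5.69 mg/L

With k_a/k_d = 3.812 and 1 − D₀(k_a−k_d)/(k_d L₀) = 0.9257,
t_c = ln(3.812 × 0.9257) / (1.38 − 0.362) = ln(3.529) / 1.018 = 1.261/1.018 = 1.239 d.
D_c = (k_d/k_a) L₀ e^(−k_d t_c) = (0.362/1.38) × 34.7 × e^(−0.362×1.239) = 0.2623 × 34.7 × 0.6386 = 5.813 mg/L.
Minimum DO = C_s − D_c = 11.5 − 5.813 = 5.687 mg/L.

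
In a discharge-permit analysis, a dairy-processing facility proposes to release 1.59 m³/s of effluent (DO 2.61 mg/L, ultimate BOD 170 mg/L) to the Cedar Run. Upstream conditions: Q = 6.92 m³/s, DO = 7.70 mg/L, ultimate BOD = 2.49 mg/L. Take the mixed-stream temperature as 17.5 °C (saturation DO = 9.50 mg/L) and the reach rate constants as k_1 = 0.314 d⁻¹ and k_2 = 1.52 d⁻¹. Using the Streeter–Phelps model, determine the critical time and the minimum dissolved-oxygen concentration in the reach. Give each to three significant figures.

Mixed DO = (6.92×7.70 + 1.59×2.61)/(6.92+1.59) = 57.43/8.510 = 6.749 mg/L.
Mixed L₀ = (6.92×2.49 + 1.59×170)/(8.510) = 287.5/8.510 = 33.79 mg/L.
Initial deficit D₀ = C_s − DO₀ = 9.50 − 6.749 = 2.751 mg/L.
t_c = (1/1.206) ln[(1.52/0.314)(1 − 2.751×1.206/(0.314×33.79))] = 0.8292 × ln(3.327) = 0.9967 d.
D_c = (0.314/1.52) × 33.79 × e^(−0.314×0.9967) = 0.2066 × 33.79 × 0.7313 = 5.104 mg/L.
Minimum DO = 9.50 − 5.104 = 4.396 mg/L.

t_c ≈ 0.997 d; minimum DO ≈ 4.40 mg/L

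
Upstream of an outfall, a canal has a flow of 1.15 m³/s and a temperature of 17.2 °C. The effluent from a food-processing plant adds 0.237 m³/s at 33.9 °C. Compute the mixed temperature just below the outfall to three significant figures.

Flow-weighted mixing: C = (Q_r C_r + Q_w C_w)/(Q_r + Q_w)
= (1.15×17.2 + 0.237×33.9)/(1.15 + 0.237) = 27.81/1.387 = 20.05 °C.

20.1 °C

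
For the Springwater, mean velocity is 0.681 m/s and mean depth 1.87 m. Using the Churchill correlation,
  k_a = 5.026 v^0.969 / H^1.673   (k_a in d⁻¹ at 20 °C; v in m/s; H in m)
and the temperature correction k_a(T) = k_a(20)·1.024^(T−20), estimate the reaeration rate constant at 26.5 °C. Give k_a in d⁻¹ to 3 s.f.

k_a(20) = 5.026 × 0.681^0.969 / 1.87^1.673 = 5.026 × 0.6892 / 2.850 = 1.215 d⁻¹.
k_a(26.5) = 1.215 × 1.024^(26.5−20) = 1.215 × 1.167 = 1.418 d⁻¹.

k_a ≈ 1.42 d⁻¹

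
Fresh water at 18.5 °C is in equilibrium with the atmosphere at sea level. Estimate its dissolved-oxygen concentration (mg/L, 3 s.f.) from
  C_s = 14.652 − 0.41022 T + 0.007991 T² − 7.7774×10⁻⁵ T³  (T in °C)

C_s ≈ 9.31 mg/L

C_s = 14.652 − 0.41022×18.5 + 0.007991×18.5² − 7.7774×10⁻⁵×18.5³ = 9.305 mg/L.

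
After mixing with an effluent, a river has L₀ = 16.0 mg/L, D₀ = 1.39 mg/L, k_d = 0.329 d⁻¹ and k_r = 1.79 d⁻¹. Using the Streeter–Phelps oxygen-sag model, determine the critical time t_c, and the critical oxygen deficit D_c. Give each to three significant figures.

t_c ≈ 0.826 d; D_c ≈ 2.24 mg/L

With k_r/k_d = 5.441 and 1 − D₀(k_r−k_d)/(k_d L₀) = 0.6142,
t_c = ln(5.441 × 0.6142) / (1.79 − 0.329) = ln(3.342) / 1.461 = 1.206/1.461 = 0.8258 d.
L(t_c) = L₀ e^(−k_d t_c) = 16.0 × 0.7621 = 12.19 mg/L, and at the critical point k_r D_c = k_d L, so D_c = (0.329/1.79) × 12.19 = 2.241 mg/L.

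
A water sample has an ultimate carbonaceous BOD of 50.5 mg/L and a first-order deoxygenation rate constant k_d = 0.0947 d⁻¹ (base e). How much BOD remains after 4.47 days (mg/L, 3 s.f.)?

L ≈ 33.1 mg/L

L_t = L₀ e^(−k_d t) = 50.5 × e^(−0.0947×4.47) = 50.5 × 0.6549 = 33.07 mg/L.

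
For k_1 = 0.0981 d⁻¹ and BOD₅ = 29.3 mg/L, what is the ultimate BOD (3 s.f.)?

L₀ ≈ 75.6 mg/L

BOD₅ = L₀(1 − e^(−5k_1)) ⇒ L₀ = BOD₅ / (1 − e^(−5×0.0981))
= 29.3 / (1 − 0.6123) = 29.3 / 0.3877 = 75.58 mg/L.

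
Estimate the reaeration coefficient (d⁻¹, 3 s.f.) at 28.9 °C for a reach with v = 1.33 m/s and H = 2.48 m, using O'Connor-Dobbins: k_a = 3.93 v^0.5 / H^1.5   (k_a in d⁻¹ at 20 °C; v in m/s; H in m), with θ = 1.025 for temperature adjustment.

k_a(20) = 3.93 × 1.33^0.5 / 2.48^1.5 = 3.93 × 1.153 / 3.906 = 1.160 d⁻¹.
k_a(28.9) = 1.160 × 1.025^(28.9−20) = 1.160 × 1.246 = 1.446 d⁻¹.

k_a ≈ 1.45 d⁻¹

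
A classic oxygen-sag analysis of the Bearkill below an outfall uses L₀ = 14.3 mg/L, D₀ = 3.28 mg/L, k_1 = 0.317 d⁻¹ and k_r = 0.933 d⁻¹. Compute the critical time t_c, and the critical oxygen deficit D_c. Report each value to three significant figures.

t_c ≈ 0.795 d; D_c ≈ 3.78 mg/L

At the critical point dD/dt = 0, so k_1 L₀ e^(−k_1 t) = k_r D. Substituting D(t) from the Streeter–Phelps equation and solving for t gives
t_c = ln[(k_r/k_1)(1 − D₀(k_r−k_1)/(k_1 L₀))] / (k_r−k_1).
Here k_r−k_1 = 0.6160 d⁻¹ and 1 − D₀(k_r−k_1)/(k_1 L₀) = 1 − 3.28×0.6160/(0.317×14.3) = 0.5543, so
t_c = ln(2.943 × 0.5543) / 0.6160 = 0.4894 / 0.6160 = 0.7945 d.
D_c = (k_1/k_r) L₀ e^(−k_1 t_c) = (0.317/0.933) × 14.3 × e^(−0.317×0.7945) = 0.3398 × 14.3 × 0.7774 = 3.777 mg/L.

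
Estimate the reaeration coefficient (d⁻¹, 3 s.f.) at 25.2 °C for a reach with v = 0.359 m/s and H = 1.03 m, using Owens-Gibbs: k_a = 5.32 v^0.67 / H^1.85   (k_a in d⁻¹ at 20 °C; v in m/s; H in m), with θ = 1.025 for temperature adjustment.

k_a ≈ 2.88 d⁻¹

k_a(20) = 5.32 × 0.359^0.67 / 1.03^1.85 = 5.32 × 0.5034 / 1.056 = 2.536 d⁻¹.
k_a(25.2) = 2.536 × 1.025^(25.2−20) = 2.536 × 1.137 = 2.883 d⁻¹.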